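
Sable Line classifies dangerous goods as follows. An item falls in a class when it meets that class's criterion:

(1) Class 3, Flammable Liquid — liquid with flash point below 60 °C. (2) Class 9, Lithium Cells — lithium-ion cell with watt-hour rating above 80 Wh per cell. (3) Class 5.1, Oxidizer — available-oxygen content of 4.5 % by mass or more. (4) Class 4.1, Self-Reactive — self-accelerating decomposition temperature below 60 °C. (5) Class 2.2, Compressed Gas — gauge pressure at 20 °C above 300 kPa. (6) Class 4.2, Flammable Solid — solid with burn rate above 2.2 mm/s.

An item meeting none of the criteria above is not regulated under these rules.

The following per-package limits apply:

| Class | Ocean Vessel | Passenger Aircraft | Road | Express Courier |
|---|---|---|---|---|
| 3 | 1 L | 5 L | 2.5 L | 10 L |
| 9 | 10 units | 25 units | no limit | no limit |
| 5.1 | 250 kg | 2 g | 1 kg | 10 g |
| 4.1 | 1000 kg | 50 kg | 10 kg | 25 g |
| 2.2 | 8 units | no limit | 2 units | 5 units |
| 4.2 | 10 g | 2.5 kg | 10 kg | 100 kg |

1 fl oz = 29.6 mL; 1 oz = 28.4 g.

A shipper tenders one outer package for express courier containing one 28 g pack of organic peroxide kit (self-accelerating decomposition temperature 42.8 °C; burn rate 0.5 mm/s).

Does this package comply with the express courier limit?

Self-accelerating decomposition temperature 42.8 °C meets the Class 4.1 criterion (Self-Reactive), so the organic peroxide kit is Class 4.1.
Class 4.1 quantity: 28 g.
That exceeds the Class 4.1 express courier limit of 25 g.

No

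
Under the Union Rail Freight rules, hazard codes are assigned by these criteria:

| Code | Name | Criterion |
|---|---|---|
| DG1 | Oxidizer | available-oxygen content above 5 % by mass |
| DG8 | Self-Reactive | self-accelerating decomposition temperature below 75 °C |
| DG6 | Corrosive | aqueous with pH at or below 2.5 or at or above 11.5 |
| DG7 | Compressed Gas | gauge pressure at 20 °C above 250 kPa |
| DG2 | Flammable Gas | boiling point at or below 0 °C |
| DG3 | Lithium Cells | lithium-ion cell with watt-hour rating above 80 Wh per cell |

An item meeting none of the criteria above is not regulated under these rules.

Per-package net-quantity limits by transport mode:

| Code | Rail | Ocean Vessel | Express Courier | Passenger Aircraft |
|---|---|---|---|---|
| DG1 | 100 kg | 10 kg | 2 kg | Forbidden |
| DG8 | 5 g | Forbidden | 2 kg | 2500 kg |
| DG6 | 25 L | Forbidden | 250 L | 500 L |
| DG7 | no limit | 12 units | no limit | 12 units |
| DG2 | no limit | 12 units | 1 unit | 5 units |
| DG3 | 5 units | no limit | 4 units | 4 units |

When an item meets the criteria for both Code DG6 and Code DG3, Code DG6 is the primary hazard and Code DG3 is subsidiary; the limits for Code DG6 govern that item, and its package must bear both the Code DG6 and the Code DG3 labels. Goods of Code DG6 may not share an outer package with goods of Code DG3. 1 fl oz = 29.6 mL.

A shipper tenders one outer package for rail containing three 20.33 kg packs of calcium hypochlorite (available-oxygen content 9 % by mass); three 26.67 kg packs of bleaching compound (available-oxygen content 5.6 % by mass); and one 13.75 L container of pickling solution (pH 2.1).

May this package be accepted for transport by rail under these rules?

No

Calcium hypochlorite: available-oxygen content 9 % by mass > 5 % by mass → Code DG1 (Oxidizer).
With available-oxygen content 5.6 % by mass (> 5 % by mass), the bleaching compound falls in Code DG1.
pH 2.1 meets the Code DG6 criterion (Corrosive), so the pickling solution is Code DG6.
Code DG6 quantity: 13.75 L.
13.75 L ≤ 25 L (rail limit, Code DG6) — within limit.
Total Code DG1: (three 20.33 kg packs = 60.99 kg) + (three 26.67 kg packs = 80.01 kg) = 141 kg.
141 kg exceeds the rail limit of 100 kg for Code DG1.
The segregation rule (Code DG6 with Code DG3) does not apply to Code DG6 with Code DG1.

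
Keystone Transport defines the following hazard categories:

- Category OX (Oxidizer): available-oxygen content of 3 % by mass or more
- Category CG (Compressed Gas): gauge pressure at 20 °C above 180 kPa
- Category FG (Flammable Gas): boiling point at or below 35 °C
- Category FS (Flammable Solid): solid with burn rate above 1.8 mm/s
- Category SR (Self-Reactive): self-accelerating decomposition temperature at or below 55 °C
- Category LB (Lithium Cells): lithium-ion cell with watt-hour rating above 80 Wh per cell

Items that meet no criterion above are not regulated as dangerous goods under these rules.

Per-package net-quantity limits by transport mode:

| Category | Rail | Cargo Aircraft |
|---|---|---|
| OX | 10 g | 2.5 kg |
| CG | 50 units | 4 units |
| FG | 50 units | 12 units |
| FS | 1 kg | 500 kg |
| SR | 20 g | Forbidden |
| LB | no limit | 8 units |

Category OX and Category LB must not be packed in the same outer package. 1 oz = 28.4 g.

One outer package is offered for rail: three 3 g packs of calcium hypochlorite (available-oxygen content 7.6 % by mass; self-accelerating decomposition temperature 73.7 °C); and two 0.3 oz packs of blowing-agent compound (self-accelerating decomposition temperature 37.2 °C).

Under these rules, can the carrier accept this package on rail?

Yes

Available-oxygen content 7.6 % by mass meets the Category OX criterion (Oxidizer), so the calcium hypochlorite is Category OX.
The blowing-agent compound has self-accelerating decomposition temperature 37.2 °C, which is ≤ 55 °C, so it is Category SR (Self-Reactive).
Category OX quantity: three 3 g packs = 9 g.
That is within the Category OX rail limit of 10 g.
Category SR quantity: two 0.3 oz packs = 17.04 g.
That is within the Category SR rail limit of 20 g.
The segregation rule (Category OX with Category LB) does not apply to Category OX with Category SR.
Every hazard category is within its rail limit and no segregation rule is violated.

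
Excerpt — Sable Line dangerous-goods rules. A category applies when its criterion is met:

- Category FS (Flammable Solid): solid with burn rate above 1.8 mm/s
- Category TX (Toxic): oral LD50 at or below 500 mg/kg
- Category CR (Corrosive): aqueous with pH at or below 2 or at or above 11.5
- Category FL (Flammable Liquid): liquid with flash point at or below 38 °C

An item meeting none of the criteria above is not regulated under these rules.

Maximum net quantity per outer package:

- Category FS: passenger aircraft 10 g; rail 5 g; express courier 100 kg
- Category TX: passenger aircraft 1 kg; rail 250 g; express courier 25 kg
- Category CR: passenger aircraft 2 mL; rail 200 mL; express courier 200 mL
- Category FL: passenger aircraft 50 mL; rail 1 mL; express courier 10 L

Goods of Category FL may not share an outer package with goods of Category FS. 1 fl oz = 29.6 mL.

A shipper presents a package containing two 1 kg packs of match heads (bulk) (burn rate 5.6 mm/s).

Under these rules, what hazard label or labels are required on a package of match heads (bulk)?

With burn rate 5.6 mm/s (> 1.8 mm/s), the match heads (bulk) fall in Category FS.
Only the Category FS label is required.

Category FS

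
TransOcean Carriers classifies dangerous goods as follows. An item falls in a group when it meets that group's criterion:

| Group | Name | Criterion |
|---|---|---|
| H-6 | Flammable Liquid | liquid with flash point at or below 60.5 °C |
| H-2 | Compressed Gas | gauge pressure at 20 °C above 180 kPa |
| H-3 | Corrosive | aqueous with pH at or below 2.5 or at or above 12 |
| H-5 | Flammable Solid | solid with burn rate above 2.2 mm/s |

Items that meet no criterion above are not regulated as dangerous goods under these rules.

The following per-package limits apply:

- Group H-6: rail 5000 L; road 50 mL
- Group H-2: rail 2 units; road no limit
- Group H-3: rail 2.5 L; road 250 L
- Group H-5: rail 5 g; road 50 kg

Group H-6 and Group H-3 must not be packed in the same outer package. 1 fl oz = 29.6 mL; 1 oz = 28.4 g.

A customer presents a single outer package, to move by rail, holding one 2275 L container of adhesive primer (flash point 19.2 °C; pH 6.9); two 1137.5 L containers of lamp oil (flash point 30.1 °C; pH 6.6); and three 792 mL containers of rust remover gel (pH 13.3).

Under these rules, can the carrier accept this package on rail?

With flash point 19.2 °C (≤ 60.5 °C), the adhesive primer falls in Group H-6.
Lamp oil: flash point 30.1 °C ≤ 60.5 °C → Group H-6 (Flammable Liquid).
With pH 13.3 (≥ 12), the rust remover gel falls in Group H-3.
Group H-6 net quantity: 2275 L + (two 1137.5 L containers = 2275 L) = 4550 L.
4550 L ≤ 5000 L (rail limit, Group H-6) — within limit.
Group H-3 quantity: three 792 mL containers = 2.376 L.
That is within the Group H-3 rail limit of 2.5 L.
Group H-6 and Group H-3 may not share an outer package.

No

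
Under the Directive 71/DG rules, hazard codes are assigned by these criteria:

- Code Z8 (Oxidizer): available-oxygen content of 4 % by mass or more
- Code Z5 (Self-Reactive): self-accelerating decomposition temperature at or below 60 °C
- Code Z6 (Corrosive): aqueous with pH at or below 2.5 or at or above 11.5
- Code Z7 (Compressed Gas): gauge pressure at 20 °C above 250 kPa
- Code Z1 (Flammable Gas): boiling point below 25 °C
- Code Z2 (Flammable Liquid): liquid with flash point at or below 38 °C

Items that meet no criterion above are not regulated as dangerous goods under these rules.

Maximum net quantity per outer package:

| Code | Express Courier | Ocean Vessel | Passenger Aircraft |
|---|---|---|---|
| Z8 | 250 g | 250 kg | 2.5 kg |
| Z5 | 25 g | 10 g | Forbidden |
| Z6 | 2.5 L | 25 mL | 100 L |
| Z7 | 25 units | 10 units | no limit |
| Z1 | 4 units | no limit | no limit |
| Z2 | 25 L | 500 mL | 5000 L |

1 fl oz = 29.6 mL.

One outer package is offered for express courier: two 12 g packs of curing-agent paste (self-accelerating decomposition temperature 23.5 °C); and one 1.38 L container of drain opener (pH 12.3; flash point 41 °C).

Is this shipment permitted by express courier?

Yes

Self-accelerating decomposition temperature 23.5 °C meets the Code Z5 criterion (Self-Reactive), so the curing-agent paste is Code Z5.
pH 12.3 meets the Code Z6 criterion (Corrosive), so the drain opener is Code Z6.
Code Z5 quantity: two 12 g packs = 24 g.
24 g is within the express courier limit of 25 g for Code Z5.
Code Z6 quantity: 1.38 L.
1.38 L is within the express courier limit of 2.5 L for Code Z6.
Every hazard code is within its express courier limit and no segregation rule is violated.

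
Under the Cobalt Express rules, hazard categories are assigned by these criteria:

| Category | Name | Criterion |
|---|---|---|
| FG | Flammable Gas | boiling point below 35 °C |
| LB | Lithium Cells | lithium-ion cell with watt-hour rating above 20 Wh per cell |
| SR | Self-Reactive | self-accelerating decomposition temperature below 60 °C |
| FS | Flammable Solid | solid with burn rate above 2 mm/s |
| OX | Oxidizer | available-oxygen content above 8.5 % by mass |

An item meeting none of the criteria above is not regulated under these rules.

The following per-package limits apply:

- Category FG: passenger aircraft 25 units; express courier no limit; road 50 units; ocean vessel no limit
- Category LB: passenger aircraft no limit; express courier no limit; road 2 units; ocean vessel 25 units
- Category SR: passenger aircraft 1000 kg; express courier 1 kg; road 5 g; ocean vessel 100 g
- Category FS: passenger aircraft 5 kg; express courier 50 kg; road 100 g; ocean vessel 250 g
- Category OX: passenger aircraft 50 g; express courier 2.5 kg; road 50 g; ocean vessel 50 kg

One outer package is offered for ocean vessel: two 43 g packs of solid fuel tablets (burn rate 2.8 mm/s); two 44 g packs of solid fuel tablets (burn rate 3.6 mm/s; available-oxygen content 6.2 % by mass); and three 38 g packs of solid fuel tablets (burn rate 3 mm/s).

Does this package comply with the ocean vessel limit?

No

Solid fuel tablets: burn rate 2.8 mm/s > 2 mm/s → Category FS (Flammable Solid).
Solid fuel tablets: burn rate 3.6 mm/s > 2 mm/s → Category FS (Flammable Solid).
Burn rate 3 mm/s meets the Category FS criterion (Flammable Solid), so the solid fuel tablets are Category FS.
Total Category FS: (two 43 g packs = 86 g) + (two 44 g packs = 88 g) + (three 38 g packs = 114 g) = 288 g.
288 g exceeds the ocean vessel limit of 250 g for Category FS.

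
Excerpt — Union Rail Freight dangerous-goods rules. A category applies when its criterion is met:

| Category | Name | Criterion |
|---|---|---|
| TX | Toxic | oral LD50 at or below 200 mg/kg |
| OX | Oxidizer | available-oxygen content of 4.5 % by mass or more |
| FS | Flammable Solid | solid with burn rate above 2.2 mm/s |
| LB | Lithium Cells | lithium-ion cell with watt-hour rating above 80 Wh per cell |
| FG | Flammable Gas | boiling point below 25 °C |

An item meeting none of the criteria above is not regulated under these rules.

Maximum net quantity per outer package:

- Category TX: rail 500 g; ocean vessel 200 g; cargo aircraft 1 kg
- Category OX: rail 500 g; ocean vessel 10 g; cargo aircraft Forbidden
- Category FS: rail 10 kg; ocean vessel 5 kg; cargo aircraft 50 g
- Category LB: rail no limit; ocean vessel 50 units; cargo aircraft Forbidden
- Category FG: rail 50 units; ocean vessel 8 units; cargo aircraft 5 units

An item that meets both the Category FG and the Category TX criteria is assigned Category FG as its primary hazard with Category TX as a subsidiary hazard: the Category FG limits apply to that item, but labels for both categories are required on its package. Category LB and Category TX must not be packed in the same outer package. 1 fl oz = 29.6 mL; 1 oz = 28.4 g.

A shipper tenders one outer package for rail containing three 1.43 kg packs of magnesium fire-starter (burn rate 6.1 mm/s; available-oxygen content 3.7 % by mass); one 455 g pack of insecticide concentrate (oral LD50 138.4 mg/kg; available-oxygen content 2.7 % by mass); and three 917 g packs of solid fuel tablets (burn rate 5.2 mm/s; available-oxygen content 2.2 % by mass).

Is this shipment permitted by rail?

Magnesium fire-starter: burn rate 6.1 mm/s > 2.2 mm/s → Category FS (Flammable Solid).
Insecticide concentrate: oral LD50 138.4 mg/kg ≤ 200 mg/kg → Category TX (Toxic).
Burn rate 5.2 mm/s meets the Category FS criterion (Flammable Solid), so the solid fuel tablets are Category FS.
Total Category FS: (three 1.43 kg packs = 4.29 kg) + (three 917 g packs = 2.751 kg) = 7.041 kg.
7.041 kg is within the rail limit of 10 kg for Category FS.
Category TX quantity: 455 g.
455 g is within the rail limit of 500 g for Category TX.
The segregation rule (Category LB with Category TX) does not apply to Category FS with Category TX.
Every hazard category is within its rail limit and no segregation rule is violated.

Yes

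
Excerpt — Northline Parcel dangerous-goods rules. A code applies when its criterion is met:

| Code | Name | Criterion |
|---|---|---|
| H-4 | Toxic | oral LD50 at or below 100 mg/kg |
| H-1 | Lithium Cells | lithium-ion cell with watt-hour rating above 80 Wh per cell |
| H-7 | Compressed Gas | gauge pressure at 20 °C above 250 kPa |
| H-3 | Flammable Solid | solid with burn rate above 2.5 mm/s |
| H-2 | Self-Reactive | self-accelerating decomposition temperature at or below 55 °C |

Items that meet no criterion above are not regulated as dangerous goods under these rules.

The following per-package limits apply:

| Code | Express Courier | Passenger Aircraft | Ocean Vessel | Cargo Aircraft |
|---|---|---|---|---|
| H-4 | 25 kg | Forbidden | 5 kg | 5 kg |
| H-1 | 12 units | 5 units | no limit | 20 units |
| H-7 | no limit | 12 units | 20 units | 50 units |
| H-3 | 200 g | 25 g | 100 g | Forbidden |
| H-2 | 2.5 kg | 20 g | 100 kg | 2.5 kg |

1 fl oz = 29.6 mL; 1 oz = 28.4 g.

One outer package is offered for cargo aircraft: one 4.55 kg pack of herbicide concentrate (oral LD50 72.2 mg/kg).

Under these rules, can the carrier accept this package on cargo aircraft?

The herbicide concentrate has oral LD50 72.2 mg/kg, which is ≤ 100 mg/kg, so it is Code H-4 (Toxic).
Code H-4 quantity: 4.55 kg.
4.55 kg ≤ 5 kg (cargo aircraft limit, Code H-4) — within limit.

Yes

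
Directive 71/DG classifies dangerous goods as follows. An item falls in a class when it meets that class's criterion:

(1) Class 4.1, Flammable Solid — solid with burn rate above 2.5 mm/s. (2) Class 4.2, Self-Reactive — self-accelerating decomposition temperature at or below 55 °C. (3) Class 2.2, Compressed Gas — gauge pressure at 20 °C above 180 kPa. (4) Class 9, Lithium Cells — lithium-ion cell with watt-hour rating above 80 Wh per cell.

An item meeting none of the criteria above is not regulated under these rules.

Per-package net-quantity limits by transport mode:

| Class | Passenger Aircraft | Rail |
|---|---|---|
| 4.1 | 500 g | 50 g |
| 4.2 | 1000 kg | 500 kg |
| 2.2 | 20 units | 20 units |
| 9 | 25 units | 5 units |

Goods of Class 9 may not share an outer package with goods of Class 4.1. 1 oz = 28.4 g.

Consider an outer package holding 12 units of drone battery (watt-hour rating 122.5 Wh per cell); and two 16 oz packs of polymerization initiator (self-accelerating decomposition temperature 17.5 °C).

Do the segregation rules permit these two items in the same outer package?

Yes

Watt-hour rating 122.5 Wh per cell meets the Class 9 criterion (Lithium Cells), so the drone battery is Class 9.
With self-accelerating decomposition temperature 17.5 °C (≤ 55 °C), the polymerization initiator falls in Class 4.2.
No segregation rule bars Class 9 with Class 4.2.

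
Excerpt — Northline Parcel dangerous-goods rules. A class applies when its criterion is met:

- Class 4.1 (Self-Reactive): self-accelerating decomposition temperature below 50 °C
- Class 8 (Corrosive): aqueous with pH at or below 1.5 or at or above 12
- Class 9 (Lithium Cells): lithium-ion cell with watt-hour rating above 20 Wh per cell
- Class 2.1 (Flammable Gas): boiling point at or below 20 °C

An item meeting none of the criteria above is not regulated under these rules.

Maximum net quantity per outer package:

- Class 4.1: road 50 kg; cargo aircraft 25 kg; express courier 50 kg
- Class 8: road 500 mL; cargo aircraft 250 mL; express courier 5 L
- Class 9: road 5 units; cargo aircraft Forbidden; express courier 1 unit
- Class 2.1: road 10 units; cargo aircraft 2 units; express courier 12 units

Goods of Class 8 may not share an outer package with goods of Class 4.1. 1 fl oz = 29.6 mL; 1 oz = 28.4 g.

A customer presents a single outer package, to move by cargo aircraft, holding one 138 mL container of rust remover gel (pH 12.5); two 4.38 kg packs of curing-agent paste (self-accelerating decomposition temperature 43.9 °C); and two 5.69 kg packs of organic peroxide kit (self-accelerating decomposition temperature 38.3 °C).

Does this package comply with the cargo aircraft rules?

No

With pH 12.5 (≥ 12), the rust remover gel falls in Class 8.
With self-accelerating decomposition temperature 43.9 °C (< 50 °C), the curing-agent paste falls in Class 4.1.
Self-accelerating decomposition temperature 38.3 °C meets the Class 4.1 criterion (Self-Reactive), so the organic peroxide kit is Class 4.1.
Class 8 quantity: 138 mL.
138 mL ≤ 250 mL (cargo aircraft limit, Class 8) — within limit.
Class 4.1 net quantity: (two 4.38 kg packs = 8.76 kg) + (two 5.69 kg packs = 11.38 kg) = 20.14 kg.
20.14 kg ≤ 25 kg (cargo aircraft limit, Class 4.1) — within limit.
Class 8 and Class 4.1 may not share an outer package.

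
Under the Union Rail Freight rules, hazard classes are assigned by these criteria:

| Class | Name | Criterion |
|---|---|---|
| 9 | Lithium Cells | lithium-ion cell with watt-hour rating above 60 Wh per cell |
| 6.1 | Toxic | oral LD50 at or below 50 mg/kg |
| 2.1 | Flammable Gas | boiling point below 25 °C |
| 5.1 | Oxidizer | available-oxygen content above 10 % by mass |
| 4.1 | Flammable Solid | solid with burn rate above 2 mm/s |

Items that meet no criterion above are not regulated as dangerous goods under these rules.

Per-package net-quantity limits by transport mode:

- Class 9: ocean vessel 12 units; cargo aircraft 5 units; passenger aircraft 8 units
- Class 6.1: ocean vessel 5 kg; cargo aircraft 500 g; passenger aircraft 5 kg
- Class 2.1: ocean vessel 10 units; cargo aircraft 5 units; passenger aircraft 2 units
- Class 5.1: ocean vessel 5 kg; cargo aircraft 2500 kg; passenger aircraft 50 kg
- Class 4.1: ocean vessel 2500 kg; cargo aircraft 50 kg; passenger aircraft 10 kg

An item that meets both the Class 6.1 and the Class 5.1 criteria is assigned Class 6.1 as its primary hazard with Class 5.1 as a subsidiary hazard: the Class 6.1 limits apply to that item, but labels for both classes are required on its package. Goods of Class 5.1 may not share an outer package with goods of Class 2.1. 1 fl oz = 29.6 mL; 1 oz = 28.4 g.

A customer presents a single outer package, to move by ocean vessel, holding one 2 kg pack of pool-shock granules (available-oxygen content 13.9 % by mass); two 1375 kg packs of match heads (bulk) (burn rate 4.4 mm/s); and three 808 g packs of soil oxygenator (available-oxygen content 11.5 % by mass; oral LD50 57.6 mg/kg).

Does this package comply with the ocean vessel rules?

No

Available-oxygen content 13.9 % by mass meets the Class 5.1 criterion (Oxidizer), so the pool-shock granules are Class 5.1.
Burn rate 4.4 mm/s meets the Class 4.1 criterion (Flammable Solid), so the match heads (bulk) are Class 4.1.
Soil oxygenator: available-oxygen content 11.5 % by mass > 10 % by mass → Class 5.1 (Oxidizer).
Class 5.1 net quantity: 2 kg + (three 808 g packs = 2.424 kg) = 4.424 kg.
That is within the Class 5.1 ocean vessel limit of 5 kg.
Class 4.1 quantity: two 1375 kg packs = 2750 kg.
2750 kg exceeds the ocean vessel limit of 2500 kg for Class 4.1.
The segregation rule (Class 5.1 with Class 2.1) does not apply to Class 5.1 with Class 4.1.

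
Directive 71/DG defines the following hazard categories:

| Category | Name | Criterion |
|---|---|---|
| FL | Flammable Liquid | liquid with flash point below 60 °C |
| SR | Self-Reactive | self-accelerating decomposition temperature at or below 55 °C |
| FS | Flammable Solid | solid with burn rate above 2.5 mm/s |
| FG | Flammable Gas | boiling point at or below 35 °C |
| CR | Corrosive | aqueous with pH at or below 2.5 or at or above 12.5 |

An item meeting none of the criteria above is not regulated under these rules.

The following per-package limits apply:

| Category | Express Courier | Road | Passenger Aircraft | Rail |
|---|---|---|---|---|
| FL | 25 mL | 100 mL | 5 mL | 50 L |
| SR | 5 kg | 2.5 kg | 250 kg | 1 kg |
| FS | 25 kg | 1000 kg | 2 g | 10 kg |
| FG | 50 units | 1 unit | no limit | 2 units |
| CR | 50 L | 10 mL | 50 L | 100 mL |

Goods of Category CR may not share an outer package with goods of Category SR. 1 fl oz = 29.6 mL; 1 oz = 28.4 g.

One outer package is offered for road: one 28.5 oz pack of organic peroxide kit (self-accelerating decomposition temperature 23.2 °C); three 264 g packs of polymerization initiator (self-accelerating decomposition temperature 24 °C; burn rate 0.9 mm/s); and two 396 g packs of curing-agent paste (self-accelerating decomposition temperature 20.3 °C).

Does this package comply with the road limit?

With self-accelerating decomposition temperature 23.2 °C (≤ 55 °C), the organic peroxide kit falls in Category SR.
Self-accelerating decomposition temperature 24 °C meets the Category SR criterion (Self-Reactive), so the polymerization initiator is Category SR.
With self-accelerating decomposition temperature 20.3 °C (≤ 55 °C), the curing-agent paste falls in Category SR.
Total Category SR: (one 28.5 oz pack = 809.4 g) + (three 264 g packs = 792 g) + (two 396 g packs = 792 g) = 2393.4 g.
2393.4 g is within the road limit of 2.5 kg for Category SR.

Yes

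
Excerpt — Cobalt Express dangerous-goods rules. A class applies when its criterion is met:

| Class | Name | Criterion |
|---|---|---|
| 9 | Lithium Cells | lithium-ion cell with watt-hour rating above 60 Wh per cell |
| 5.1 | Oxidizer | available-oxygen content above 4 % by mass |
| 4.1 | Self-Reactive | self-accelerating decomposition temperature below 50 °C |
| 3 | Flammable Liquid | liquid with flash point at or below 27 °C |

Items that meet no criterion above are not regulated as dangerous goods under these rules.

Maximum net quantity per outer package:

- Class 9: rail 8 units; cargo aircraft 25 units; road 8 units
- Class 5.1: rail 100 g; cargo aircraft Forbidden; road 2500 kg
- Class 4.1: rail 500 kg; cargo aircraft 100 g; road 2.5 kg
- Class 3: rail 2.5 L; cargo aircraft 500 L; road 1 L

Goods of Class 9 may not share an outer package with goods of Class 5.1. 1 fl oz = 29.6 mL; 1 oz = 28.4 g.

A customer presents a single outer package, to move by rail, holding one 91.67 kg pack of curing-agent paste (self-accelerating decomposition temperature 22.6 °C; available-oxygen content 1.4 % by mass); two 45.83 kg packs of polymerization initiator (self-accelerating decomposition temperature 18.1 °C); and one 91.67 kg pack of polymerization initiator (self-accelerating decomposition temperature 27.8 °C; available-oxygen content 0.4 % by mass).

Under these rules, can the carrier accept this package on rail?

The curing-agent paste has self-accelerating decomposition temperature 22.6 °C, which is < 50 °C, so it is Class 4.1 (Self-Reactive).
With self-accelerating decomposition temperature 18.1 °C (< 50 °C), the polymerization initiator falls in Class 4.1.
With self-accelerating decomposition temperature 27.8 °C (< 50 °C), the polymerization initiator falls in Class 4.1.
Class 4.1 net quantity: 91.67 kg + (two 45.83 kg packs = 91.66 kg) + 91.67 kg = 275 kg.
275 kg ≤ 500 kg (rail limit, Class 4.1) — within limit.

Yes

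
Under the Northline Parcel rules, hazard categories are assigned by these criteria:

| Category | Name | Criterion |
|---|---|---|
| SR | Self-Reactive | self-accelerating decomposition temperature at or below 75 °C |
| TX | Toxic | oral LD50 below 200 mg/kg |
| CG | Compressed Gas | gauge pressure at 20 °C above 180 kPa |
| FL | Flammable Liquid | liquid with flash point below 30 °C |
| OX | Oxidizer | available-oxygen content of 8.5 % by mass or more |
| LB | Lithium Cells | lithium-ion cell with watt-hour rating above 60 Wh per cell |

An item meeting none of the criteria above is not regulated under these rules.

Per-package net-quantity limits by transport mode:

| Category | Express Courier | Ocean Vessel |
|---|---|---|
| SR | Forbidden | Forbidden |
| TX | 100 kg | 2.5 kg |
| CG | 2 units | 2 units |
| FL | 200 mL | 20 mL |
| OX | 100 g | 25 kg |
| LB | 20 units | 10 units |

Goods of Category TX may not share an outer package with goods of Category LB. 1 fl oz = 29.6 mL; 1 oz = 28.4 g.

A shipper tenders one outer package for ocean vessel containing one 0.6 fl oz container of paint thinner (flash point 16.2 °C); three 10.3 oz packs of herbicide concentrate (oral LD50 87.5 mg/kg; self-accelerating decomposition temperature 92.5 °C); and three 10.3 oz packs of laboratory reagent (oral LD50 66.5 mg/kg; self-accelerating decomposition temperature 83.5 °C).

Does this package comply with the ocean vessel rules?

Flash point 16.2 °C meets the Category FL criterion (Flammable Liquid), so the paint thinner is Category FL.
Herbicide concentrate: oral LD50 87.5 mg/kg < 200 mg/kg → Category TX (Toxic).
Laboratory reagent: oral LD50 66.5 mg/kg < 200 mg/kg → Category TX (Toxic).
Category TX net quantity: (three 10.3 oz packs = 877.56 g) + (three 10.3 oz packs = 877.56 g) = 1755.12 g.
That is within the Category TX ocean vessel limit of 2.5 kg.
Category FL quantity: one 0.6 fl oz container = 17.76 mL.
That is within the Category FL ocean vessel limit of 20 mL.
The segregation rule (Category TX with Category LB) does not apply to Category TX with Category FL.
Every hazard category is within its ocean vessel limit and no segregation rule is violated.

Yes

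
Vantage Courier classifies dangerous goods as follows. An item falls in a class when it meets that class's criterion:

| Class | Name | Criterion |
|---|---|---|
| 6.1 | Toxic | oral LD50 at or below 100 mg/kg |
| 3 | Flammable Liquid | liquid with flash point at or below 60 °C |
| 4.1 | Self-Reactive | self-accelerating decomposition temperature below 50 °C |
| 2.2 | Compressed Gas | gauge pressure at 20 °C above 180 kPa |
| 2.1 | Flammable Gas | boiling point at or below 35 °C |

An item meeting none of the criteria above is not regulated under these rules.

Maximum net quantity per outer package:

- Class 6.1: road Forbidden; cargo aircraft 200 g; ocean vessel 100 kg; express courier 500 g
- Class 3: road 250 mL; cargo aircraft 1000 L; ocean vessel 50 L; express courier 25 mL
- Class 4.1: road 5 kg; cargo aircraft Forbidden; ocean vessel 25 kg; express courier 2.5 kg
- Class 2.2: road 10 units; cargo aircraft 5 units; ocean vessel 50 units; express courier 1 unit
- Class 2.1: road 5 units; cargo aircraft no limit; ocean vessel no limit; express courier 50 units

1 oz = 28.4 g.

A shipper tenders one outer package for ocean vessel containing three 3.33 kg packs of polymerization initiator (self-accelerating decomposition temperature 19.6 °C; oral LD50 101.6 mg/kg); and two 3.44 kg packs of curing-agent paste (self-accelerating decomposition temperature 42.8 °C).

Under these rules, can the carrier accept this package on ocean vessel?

Yes

The polymerization initiator has self-accelerating decomposition temperature 19.6 °C, which is < 50 °C, so it is Class 4.1 (Self-Reactive).
Curing-agent paste: self-accelerating decomposition temperature 42.8 °C < 50 °C → Class 4.1 (Self-Reactive).
Total Class 4.1: (three 3.33 kg packs = 9.99 kg) + (two 3.44 kg packs = 6.88 kg) = 16.87 kg.
16.87 kg ≤ 25 kg (ocean vessel limit, Class 4.1) — within limit.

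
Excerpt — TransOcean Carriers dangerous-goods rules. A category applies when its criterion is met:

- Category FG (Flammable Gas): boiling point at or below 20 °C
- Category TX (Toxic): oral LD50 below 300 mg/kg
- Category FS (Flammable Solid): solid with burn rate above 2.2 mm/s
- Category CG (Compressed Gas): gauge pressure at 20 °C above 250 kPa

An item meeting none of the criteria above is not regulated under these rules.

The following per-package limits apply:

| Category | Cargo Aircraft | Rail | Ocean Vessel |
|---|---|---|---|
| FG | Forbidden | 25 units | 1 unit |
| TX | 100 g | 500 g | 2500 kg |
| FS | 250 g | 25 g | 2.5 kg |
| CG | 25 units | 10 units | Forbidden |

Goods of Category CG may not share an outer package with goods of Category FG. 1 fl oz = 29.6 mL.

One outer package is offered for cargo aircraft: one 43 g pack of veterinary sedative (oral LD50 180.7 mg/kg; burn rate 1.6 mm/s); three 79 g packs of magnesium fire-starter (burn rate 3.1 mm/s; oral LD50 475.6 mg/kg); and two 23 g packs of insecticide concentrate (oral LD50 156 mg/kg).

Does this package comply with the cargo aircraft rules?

Yes

With oral LD50 180.7 mg/kg (< 300 mg/kg), the veterinary sedative falls in Category TX.
Burn rate 3.1 mm/s meets the Category FS criterion (Flammable Solid), so the magnesium fire-starter is Category FS.
Oral LD50 156 mg/kg meets the Category TX criterion (Toxic), so the insecticide concentrate is Category TX.
Category FS quantity: three 79 g packs = 237 g.
That is within the Category FS cargo aircraft limit of 250 g.
Category TX net quantity: 43 g + (two 23 g packs = 46 g) = 89 g.
That is within the Category TX cargo aircraft limit of 100 g.
The segregation rule (Category CG with Category FG) does not apply to Category FS with Category TX.
Every hazard category is within its cargo aircraft limit and no segregation rule is violated.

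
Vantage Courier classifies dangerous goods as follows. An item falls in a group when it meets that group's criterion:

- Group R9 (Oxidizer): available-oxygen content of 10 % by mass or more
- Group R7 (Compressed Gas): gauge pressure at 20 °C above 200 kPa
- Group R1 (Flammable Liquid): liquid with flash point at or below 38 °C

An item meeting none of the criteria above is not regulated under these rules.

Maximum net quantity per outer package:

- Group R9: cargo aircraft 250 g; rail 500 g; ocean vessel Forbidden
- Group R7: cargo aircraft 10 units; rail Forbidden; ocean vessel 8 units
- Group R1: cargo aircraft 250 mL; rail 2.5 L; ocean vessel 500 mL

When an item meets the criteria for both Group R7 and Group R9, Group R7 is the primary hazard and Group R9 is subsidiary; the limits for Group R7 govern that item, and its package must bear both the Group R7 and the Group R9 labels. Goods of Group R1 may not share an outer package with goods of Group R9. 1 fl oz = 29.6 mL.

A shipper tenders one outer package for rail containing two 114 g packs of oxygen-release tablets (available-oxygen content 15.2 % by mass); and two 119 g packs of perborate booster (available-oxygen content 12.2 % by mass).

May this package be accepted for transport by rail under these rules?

Yes

With available-oxygen content 15.2 % by mass (≥ 10 % by mass), the oxygen-release tablets fall in Group R9.
With available-oxygen content 12.2 % by mass (≥ 10 % by mass), the perborate booster falls in Group R9.
Total Group R9: (two 114 g packs = 228 g) + (two 119 g packs = 238 g) = 466 g.
That is within the Group R9 rail limit of 500 g.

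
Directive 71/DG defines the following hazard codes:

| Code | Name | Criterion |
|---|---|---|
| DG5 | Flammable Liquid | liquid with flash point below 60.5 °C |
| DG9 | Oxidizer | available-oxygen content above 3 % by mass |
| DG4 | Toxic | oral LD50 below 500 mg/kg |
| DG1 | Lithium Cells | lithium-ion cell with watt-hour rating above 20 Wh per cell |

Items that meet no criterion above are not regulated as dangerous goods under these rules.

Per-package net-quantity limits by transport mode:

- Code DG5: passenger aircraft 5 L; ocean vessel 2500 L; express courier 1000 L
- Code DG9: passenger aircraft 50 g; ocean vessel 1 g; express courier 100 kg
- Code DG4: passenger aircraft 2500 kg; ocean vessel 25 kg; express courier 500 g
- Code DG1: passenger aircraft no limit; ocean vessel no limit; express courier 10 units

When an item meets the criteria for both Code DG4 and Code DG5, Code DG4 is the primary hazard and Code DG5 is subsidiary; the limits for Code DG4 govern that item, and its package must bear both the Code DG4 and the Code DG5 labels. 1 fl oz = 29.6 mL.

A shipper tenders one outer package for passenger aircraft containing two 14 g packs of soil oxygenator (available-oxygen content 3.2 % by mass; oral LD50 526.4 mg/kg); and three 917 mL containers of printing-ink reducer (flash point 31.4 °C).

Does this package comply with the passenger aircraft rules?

With available-oxygen content 3.2 % by mass (> 3 % by mass), the soil oxygenator falls in Code DG9.
Printing-ink reducer: flash point 31.4 °C < 60.5 °C → Code DG5 (Flammable Liquid).
Code DG5 quantity: three 917 mL containers = 2.751 L.
2.751 L is within the passenger aircraft limit of 5 L for Code DG5.
Code DG9 quantity: two 14 g packs = 28 g.
28 g ≤ 50 g (passenger aircraft limit, Code DG9) — within limit.
Every hazard code is within its passenger aircraft limit and no segregation rule is violated.

Yes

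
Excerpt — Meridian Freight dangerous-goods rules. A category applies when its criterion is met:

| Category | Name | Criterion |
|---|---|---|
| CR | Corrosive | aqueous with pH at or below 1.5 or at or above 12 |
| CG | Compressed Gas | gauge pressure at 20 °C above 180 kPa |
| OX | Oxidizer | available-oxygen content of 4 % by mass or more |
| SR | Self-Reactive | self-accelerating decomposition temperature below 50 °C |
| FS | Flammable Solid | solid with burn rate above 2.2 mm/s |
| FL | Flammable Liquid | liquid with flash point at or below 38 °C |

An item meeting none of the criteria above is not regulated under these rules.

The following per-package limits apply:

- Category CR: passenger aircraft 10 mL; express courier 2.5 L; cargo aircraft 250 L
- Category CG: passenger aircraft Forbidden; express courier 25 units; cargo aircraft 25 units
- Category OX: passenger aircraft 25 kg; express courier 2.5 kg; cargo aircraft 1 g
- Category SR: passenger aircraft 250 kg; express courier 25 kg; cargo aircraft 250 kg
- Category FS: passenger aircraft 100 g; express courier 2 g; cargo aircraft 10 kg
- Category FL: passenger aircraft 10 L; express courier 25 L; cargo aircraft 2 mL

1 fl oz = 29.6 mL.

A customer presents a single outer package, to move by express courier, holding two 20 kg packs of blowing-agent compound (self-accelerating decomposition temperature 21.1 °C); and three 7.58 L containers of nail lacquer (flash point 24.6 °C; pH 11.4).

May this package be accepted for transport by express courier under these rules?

The blowing-agent compound has self-accelerating decomposition temperature 21.1 °C, which is < 50 °C, so it is Category SR (Self-Reactive).
Flash point 24.6 °C meets the Category FL criterion (Flammable Liquid), so the nail lacquer is Category FL.
Category SR quantity: two 20 kg packs = 40 kg.
40 kg > 25 kg (express courier limit, Category SR) — over the limit.
Category FL quantity: three 7.58 L containers = 22.74 L.
That is within the Category FL express courier limit of 25 L.

No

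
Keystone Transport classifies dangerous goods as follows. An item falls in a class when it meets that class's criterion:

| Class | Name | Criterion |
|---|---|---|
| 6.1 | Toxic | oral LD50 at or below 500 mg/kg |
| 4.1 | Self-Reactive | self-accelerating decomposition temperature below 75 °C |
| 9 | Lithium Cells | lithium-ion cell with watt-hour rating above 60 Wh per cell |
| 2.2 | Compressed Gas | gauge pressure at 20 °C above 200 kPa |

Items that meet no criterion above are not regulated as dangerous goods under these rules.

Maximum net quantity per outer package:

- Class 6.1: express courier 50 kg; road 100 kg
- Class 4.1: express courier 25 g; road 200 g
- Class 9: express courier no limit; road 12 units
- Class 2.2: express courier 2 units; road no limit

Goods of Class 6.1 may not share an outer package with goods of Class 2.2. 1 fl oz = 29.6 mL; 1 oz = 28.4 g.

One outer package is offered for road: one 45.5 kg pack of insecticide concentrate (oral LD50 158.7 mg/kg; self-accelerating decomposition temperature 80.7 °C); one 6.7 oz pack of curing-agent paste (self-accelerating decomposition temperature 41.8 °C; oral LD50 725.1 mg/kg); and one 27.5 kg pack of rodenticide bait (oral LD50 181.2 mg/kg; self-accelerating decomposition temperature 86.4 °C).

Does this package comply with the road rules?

Yes

The insecticide concentrate has oral LD50 158.7 mg/kg, which is ≤ 500 mg/kg, so it is Class 6.1 (Toxic).
Curing-agent paste: self-accelerating decomposition temperature 41.8 °C < 75 °C → Class 4.1 (Self-Reactive).
Rodenticide bait: oral LD50 181.2 mg/kg ≤ 500 mg/kg → Class 6.1 (Toxic).
Class 6.1 net quantity: 45.5 kg + 27.5 kg = 73 kg.
That is within the Class 6.1 road limit of 100 kg.
Class 4.1 quantity: one 6.7 oz pack = 190.28 g.
190.28 g ≤ 200 g (road limit, Class 4.1) — within limit.
The segregation rule (Class 6.1 with Class 2.2) does not apply to Class 6.1 with Class 4.1.
Every hazard class is within its road limit and no segregation rule is violated.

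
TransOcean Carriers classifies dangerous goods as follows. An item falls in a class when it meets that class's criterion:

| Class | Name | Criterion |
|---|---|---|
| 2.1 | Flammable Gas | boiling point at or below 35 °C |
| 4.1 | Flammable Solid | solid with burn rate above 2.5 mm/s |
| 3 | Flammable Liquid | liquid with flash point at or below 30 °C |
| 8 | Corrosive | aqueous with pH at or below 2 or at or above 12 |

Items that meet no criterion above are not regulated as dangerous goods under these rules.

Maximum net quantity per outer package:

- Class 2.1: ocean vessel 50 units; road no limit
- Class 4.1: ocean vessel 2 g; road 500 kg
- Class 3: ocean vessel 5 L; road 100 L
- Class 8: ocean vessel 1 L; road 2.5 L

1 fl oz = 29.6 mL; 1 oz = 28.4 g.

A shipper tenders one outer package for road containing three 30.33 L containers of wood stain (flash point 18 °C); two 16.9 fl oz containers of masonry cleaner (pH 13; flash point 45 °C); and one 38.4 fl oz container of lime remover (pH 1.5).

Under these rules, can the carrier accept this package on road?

Yes

Flash point 18 °C meets the Class 3 criterion (Flammable Liquid), so the wood stain is Class 3.
The masonry cleaner has pH 13, which is ≥ 12, so it is Class 8 (Corrosive).
The lime remover has pH 1.5, which is ≤ 2, so it is Class 8 (Corrosive).
Class 8 net quantity: (two 16.9 fl oz containers = 1000.48 mL) + (one 38.4 fl oz container = 1136.64 mL) = 2137.12 mL.
2137.12 mL ≤ 2.5 L (road limit, Class 8) — within limit.
Class 3 quantity: three 30.33 L containers = 90.99 L.
90.99 L ≤ 100 L (road limit, Class 3) — within limit.
Every hazard class is within its road limit and no segregation rule is violated.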